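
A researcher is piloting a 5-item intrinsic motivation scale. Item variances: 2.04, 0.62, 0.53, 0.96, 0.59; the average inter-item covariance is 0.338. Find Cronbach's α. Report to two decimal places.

Cronbach's α = 0.73

ΣVar(i) = 2.04 + 0.62 + 0.53 + 0.96 + 0.59 = 4.74
Sum of the 10 distinct covariances = 10 × 0.338 = 3.380
total variance = ΣVar(i) + 2·Σcov = 4.74 + 2 × 3.380 = 11.500
α = (5/4)·(1 − 4.74/11.500) = 0.73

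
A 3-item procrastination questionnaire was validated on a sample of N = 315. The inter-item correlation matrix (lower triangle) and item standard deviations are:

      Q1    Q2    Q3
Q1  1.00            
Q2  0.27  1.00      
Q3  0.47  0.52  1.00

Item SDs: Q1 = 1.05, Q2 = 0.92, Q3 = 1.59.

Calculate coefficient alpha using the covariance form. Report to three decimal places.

α = 0.670

Σσ²ᵢ = 1.05² + 0.92² + 1.59² = 4.4770
Covariances σ_ij = r_ij · s_i · s_j:
  σ(Q1,Q2) = 0.27 × 1.05 × 0.92 = 0.2608
  σ(Q1,Q3) = 0.47 × 1.05 × 1.59 = 0.7847
  σ(Q2,Q3) = 0.52 × 0.92 × 1.59 = 0.7607
σ²_T = Σσ²ᵢ + 2·Σσ_ij = 4.4770 + 2 × 1.8062 = 8.0894
α = (3/2)·(1 − 4.4770/8.0894) = 0.670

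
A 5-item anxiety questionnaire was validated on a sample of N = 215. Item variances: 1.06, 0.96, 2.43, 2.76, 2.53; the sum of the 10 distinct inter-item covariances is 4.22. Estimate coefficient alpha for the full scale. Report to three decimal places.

Σσᵢ² = 1.06 + 0.96 + 2.43 + 2.76 + 2.53 = 9.74
Sum of distinct covariances = 4.22
Var(T) = Σσᵢ² + 2·Σcov = 9.74 + 2 × 4.22 = 18.18
α = (5/4)·(1 − 9.74/18.18) = 0.580

α = 0.580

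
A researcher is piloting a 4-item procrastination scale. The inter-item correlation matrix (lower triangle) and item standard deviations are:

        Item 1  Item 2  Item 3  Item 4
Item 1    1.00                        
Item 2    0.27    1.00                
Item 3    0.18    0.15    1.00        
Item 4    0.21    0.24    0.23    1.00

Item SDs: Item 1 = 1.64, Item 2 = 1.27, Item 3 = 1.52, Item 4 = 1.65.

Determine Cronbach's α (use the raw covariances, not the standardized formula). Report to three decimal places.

Cronbach's α = 0.516

Σσ²ᵢ = 1.64² + 1.27² + 1.52² + 1.65² = 9.3354
Covariances σ_ij = r_ij · s_i · s_j:
  σ(Item 1,Item 2) = 0.27 × 1.64 × 1.27 = 0.5624
  σ(Item 1,Item 3) = 0.18 × 1.64 × 1.52 = 0.4487
  σ(Item 1,Item 4) = 0.21 × 1.64 × 1.65 = 0.5683
  σ(Item 2,Item 3) = 0.15 × 1.27 × 1.52 = 0.2896
  σ(Item 2,Item 4) = 0.24 × 1.27 × 1.65 = 0.5029
  σ(Item 3,Item 4) = 0.23 × 1.52 × 1.65 = 0.5768
σ²_T = Σσ²ᵢ + 2·Σσ_ij = 9.3354 + 2 × 2.9487 = 15.2328
α = (4/3)·(1 − 9.3354/15.2328) = 0.516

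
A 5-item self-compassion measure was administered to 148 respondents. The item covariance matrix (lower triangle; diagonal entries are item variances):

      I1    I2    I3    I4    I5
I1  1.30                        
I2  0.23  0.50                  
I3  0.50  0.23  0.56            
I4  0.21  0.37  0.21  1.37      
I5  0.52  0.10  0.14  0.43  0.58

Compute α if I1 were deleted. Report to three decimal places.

Remaining items: I2, I3, I4, I5 (k = 4).
ΣVar(i) = 0.50 + 0.56 + 1.37 + 0.58 = 3.01
total variance = 3.01 + 2 × 1.48 = 5.97
α (item deleted) = (4/3)·(1 − 3.01/5.97) = 0.661

α = 0.661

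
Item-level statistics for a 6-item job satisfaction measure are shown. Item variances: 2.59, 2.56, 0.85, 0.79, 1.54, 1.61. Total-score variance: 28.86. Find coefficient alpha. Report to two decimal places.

α = 0.79

Σσᵢ² = 2.59 + 2.56 + 0.85 + 0.79 + 1.54 + 1.61 = 9.94
α = (k/(k−1))·(1 − Σσᵢ²/Var(T)) = (6/5)·(1 − 9.94/28.86) = 0.79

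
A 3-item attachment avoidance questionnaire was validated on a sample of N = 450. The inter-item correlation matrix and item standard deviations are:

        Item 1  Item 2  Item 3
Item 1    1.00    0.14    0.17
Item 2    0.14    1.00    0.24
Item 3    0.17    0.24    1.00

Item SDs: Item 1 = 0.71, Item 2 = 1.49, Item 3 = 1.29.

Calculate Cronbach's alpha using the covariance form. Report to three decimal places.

Σσ²ᵢ = 0.71² + 1.49² + 1.29² = 4.3883
Covariances σ_ij = r_ij · s_i · s_j:
  σ(Item 1,Item 2) = 0.14 × 0.71 × 1.49 = 0.1481
  σ(Item 1,Item 3) = 0.17 × 0.71 × 1.29 = 0.1557
  σ(Item 2,Item 3) = 0.24 × 1.49 × 1.29 = 0.4613
σ²_T = Σσ²ᵢ + 2·Σσ_ij = 4.3883 + 2 × 0.7651 = 5.9185
α = (3/2)·(1 − 4.3883/5.9185) = 0.388

Cronbach's alpha = 0.388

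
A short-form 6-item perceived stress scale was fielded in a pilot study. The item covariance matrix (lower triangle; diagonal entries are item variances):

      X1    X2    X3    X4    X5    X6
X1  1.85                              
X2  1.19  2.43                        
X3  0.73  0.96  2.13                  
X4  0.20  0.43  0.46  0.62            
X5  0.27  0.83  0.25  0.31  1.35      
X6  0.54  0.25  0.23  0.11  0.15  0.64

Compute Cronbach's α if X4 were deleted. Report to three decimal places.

Cronbach's α = 0.703

Remaining items: X1, X2, X3, X5, X6 (k = 5).
ΣVar(i) = 1.85 + 2.43 + 2.13 + 1.35 + 0.64 = 8.40
σ²_T = 8.40 + 2 × 5.40 = 19.20
α (item deleted) = (5/4)·(1 − 8.40/19.20) = 0.703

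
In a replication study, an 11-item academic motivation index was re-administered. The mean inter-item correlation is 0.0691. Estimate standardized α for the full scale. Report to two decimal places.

α = 0.45

Standardized α = k·r̄ / (1 + (k−1)·r̄) = 11 × 0.0691 / (1 + 10 × 0.0691)
  = 0.7601 / 1.6910 = 0.45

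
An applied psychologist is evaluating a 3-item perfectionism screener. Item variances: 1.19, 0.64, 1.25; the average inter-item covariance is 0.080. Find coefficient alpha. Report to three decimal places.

ΣVar(i) = 1.19 + 0.64 + 1.25 = 3.08
Sum of the 3 distinct covariances = 3 × 0.080 = 0.240
σ²_T = ΣVar(i) + 2·Σcov = 3.08 + 2 × 0.240 = 3.560
α = (3/2)·(1 − 3.08/3.560) = 0.202

coefficient alpha = 0.202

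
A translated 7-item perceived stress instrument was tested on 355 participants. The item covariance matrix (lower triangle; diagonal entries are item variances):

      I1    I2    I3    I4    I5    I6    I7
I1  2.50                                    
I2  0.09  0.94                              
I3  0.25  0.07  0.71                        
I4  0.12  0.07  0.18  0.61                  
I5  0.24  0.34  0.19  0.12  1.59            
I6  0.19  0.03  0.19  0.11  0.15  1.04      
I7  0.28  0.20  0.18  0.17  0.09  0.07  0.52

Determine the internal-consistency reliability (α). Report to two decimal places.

α = 0.53

Σσ²ᵢ = 2.50 + 0.94 + 0.71 + 0.61 + 1.59 + 1.04 + 0.52 = 7.91
Sum of the distinct covariances = 3.33
total variance = 7.91 + 2 × 3.33 = 14.57
α = (k/(k−1))·(1 − Σσ²ᵢ/total variance) = (7/6)·(1 − 7.91/14.57) = 0.53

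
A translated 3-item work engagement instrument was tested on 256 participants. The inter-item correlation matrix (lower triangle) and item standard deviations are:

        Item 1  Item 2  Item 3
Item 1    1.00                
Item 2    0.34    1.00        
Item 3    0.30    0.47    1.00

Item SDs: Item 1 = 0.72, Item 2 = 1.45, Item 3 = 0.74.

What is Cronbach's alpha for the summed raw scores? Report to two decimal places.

Σσ²ᵢ = 0.72² + 1.45² + 0.74² = 3.1685
Covariances σ_ij = r_ij · s_i · s_j:
  σ(Item 1,Item 2) = 0.34 × 0.72 × 1.45 = 0.3550
  σ(Item 1,Item 3) = 0.30 × 0.72 × 0.74 = 0.1598
  σ(Item 2,Item 3) = 0.47 × 1.45 × 0.74 = 0.5043
σ²_T = Σσ²ᵢ + 2·Σσ_ij = 3.1685 + 2 × 1.0191 = 5.2067
α = (3/2)·(1 − 3.1685/5.2067) = 0.59

α = 0.59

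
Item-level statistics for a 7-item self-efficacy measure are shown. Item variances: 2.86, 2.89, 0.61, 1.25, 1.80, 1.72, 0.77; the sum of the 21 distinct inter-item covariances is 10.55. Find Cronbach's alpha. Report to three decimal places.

ΣVar(i) = 2.86 + 2.89 + 0.61 + 1.25 + 1.80 + 1.72 + 0.77 = 11.90
Sum of distinct covariances = 10.55
total variance = ΣVar(i) + 2·Σcov = 11.90 + 2 × 10.55 = 33.00
α = (7/6)·(1 − 11.90/33.00) = 0.746

Cronbach's alpha = 0.746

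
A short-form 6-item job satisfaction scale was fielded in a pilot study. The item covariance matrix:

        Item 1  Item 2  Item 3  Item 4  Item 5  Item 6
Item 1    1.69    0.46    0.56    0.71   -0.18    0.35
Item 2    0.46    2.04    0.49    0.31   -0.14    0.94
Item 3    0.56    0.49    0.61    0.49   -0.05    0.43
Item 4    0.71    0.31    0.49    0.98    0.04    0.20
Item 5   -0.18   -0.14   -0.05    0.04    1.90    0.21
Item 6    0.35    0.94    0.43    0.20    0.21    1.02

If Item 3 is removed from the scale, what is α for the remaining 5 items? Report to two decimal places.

α = 0.54

Remaining items: Item 1, Item 2, Item 4, Item 5, Item 6 (k = 5).
ΣVar(i) = 1.69 + 2.04 + 0.98 + 1.90 + 1.02 = 7.63
σ²_T = 7.63 + 2 × 2.90 = 13.43
α (item deleted) = (5/4)·(1 − 7.63/13.43) = 0.54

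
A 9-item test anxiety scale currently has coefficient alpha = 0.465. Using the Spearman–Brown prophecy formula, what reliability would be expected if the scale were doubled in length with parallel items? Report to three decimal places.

Length factor m = 2
α' = m·α / (1 + (m−1)·α)
   = 2 × 0.465 / (1 + (2 − 1) × 0.465)
   = 0.9300 / 1.4650 = 0.635

predicted reliability = 0.635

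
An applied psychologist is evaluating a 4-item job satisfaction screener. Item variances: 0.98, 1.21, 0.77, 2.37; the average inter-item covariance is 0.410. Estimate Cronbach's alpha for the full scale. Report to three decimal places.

Σσ²ᵢ = 0.98 + 1.21 + 0.77 + 2.37 = 5.33
Sum of the 6 distinct covariances = 6 × 0.410 = 2.460
Var(T) = Σσ²ᵢ + 2·Σcov = 5.33 + 2 × 2.460 = 10.250
α = (4/3)·(1 − 5.33/10.250) = 0.640

α = 0.640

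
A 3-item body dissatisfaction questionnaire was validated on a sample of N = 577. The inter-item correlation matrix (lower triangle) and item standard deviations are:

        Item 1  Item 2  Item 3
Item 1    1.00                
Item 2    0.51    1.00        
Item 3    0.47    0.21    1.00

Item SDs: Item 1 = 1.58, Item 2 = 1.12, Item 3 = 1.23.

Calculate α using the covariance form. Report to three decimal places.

α = 0.667

Σσ²ᵢ = 1.58² + 1.12² + 1.23² = 5.2637
Covariances σ_ij = r_ij · s_i · s_j:
  σ(Item 1,Item 2) = 0.51 × 1.58 × 1.12 = 0.9025
  σ(Item 1,Item 3) = 0.47 × 1.58 × 1.23 = 0.9134
  σ(Item 2,Item 3) = 0.21 × 1.12 × 1.23 = 0.2893
σ²_T = Σσ²ᵢ + 2·Σσ_ij = 5.2637 + 2 × 2.1052 = 9.4741
α = (3/2)·(1 − 5.2637/9.4741) = 0.667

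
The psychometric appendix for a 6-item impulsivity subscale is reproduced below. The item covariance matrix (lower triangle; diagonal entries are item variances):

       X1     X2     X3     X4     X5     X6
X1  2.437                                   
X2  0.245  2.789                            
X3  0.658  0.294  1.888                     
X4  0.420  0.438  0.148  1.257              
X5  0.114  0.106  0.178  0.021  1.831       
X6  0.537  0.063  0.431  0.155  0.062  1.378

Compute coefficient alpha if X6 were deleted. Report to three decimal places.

Remaining items: X1, X2, X3, X4, X5 (k = 5).
Σσᵢ² = 2.437 + 2.789 + 1.888 + 1.257 + 1.831 = 10.202
total variance = 10.202 + 2 × 2.622 = 15.446
α (item deleted) = (5/4)·(1 − 10.202/15.446) = 0.424

α = 0.424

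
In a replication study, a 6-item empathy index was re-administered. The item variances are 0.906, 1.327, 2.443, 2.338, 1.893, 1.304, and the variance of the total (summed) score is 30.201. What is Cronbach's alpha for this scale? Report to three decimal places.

sum of item variances = 0.906 + 1.327 + 2.443 + 2.338 + 1.893 + 1.304 = 10.211
α = (k/(k−1))·(1 − sum of item variances/σ²_total) = (6/5)·(1 − 10.211/30.201) = 0.794

Cronbach's alpha = 0.794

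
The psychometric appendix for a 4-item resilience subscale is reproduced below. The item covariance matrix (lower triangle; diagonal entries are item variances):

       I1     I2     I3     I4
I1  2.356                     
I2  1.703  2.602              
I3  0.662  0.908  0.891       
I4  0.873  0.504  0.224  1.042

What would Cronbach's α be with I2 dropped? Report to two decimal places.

Cronbach's α = 0.68

Remaining items: I1, I3, I4 (k = 3).
Σσᵢ² = 2.356 + 0.891 + 1.042 = 4.289
σ²_total = 4.289 + 2 × 1.759 = 7.807
α (item deleted) = (3/2)·(1 − 4.289/7.807) = 0.68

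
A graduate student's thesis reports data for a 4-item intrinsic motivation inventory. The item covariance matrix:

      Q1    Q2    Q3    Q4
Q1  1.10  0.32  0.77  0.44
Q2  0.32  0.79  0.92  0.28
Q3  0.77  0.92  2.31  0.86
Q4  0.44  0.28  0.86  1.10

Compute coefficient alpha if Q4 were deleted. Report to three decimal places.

α = 0.734

Remaining items: Q1, Q2, Q3 (k = 3).
ΣVar(i) = 1.10 + 0.79 + 2.31 = 4.20
total variance = 4.20 + 2 × 2.01 = 8.22
α (item deleted) = (3/2)·(1 − 4.20/8.22) = 0.734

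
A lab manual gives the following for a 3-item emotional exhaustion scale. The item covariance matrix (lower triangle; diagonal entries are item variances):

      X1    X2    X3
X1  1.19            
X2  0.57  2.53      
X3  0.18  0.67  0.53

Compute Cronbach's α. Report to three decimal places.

Cronbach's α = 0.601

ΣVar(i) = 1.19 + 2.53 + 0.53 = 4.25
Sum of the distinct covariances = 1.42
Var(T) = 4.25 + 2 × 1.42 = 7.09
α = (k/(k−1))·(1 − ΣVar(i)/Var(T)) = (3/2)·(1 − 4.25/7.09) = 0.601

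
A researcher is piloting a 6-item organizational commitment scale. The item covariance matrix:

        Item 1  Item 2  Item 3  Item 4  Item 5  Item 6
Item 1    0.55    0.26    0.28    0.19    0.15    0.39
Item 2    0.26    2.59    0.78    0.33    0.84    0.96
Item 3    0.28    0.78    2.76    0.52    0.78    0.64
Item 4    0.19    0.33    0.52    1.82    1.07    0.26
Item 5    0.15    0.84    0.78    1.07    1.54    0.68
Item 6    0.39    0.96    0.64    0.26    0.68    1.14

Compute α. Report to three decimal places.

ΣVar(i) = 0.55 + 2.59 + 2.76 + 1.82 + 1.54 + 1.14 = 10.40
Σ_{i<j} σ_ij = 8.13
σ²_T = 10.40 + 2 × 8.13 = 26.66
α = (k/(k−1))·(1 − ΣVar(i)/σ²_T) = (6/5)·(1 − 10.40/26.66) = 0.732

α = 0.732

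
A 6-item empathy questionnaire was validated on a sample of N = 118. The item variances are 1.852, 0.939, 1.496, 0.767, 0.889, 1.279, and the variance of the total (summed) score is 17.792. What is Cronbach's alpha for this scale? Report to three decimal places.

Cronbach's alpha = 0.713

sum of item variances = 1.852 + 0.939 + 1.496 + 0.767 + 0.889 + 1.279 = 7.222
α = (k/(k−1))·(1 − sum of item variances/total variance) = (6/5)·(1 − 7.222/17.792) = 0.713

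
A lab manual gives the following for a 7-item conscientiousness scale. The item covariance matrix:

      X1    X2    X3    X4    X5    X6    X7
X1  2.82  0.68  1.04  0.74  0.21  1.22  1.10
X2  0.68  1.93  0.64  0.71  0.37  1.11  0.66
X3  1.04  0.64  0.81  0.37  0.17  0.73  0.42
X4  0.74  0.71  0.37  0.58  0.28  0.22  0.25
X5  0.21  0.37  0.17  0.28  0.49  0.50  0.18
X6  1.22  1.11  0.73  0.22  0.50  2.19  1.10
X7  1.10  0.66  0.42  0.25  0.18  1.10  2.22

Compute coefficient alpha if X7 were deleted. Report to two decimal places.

Remaining items: X1, X2, X3, X4, X5, X6 (k = 6).
sum of item variances = 2.82 + 1.93 + 0.81 + 0.58 + 0.49 + 2.19 = 8.82
Var(T) = 8.82 + 2 × 8.99 = 26.80
α (item deleted) = (6/5)·(1 − 8.82/26.80) = 0.81

α = 0.81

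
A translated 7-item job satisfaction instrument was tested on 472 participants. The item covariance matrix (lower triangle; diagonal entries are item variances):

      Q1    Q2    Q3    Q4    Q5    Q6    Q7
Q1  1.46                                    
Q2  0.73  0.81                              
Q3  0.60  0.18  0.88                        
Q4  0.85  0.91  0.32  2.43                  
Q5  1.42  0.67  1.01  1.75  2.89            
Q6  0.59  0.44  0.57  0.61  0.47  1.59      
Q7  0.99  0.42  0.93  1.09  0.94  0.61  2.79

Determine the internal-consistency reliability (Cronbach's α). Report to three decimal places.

Σσ²ᵢ = 1.46 + 0.81 + 0.88 + 2.43 + 2.89 + 1.59 + 2.79 = 12.85
Sum of off-diagonal covariances = 16.10
σ²_T = 12.85 + 2 × 16.10 = 45.05
α = (k/(k−1))·(1 − Σσ²ᵢ/σ²_T) = (7/6)·(1 − 12.85/45.05) = 0.834

α = 0.834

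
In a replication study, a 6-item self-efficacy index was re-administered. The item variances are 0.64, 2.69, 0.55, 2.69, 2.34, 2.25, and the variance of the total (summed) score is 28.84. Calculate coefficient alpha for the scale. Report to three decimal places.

coefficient alpha = 0.736

Σσᵢ² = 0.64 + 2.69 + 0.55 + 2.69 + 2.34 + 2.25 = 11.16
α = (k/(k−1))·(1 − Σσᵢ²/σ²_total) = (6/5)·(1 − 11.16/28.84) = 0.736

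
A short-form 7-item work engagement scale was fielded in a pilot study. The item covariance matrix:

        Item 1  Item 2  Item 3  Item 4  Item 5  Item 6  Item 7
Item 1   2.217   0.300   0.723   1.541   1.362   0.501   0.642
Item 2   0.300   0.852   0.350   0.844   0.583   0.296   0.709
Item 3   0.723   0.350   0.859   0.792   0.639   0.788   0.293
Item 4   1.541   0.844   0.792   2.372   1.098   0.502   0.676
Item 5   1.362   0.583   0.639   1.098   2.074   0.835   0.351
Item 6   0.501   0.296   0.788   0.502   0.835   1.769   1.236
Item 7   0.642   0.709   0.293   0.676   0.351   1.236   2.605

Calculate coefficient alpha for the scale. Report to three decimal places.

α = 0.820

Σσ²ᵢ = 2.217 + 0.852 + 0.859 + 2.372 + 2.074 + 1.769 + 2.605 = 12.748
Σ_{i<j} σ_ij = 15.061
σ²_total = 12.748 + 2 × 15.061 = 42.870
α = (k/(k−1))·(1 − Σσ²ᵢ/σ²_total) = (7/6)·(1 − 12.748/42.870) = 0.820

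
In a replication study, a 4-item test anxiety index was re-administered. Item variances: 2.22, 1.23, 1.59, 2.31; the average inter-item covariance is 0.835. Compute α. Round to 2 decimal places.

α = 0.77

sum of item variances = 2.22 + 1.23 + 1.59 + 2.31 = 7.35
Sum of the 6 distinct covariances = 6 × 0.835 = 5.010
Var(T) = sum of item variances + 2·Σcov = 7.35 + 2 × 5.010 = 17.370
α = (4/3)·(1 − 7.35/17.370) = 0.77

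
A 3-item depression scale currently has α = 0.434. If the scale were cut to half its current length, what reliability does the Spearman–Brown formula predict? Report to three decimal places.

predicted reliability = 0.277

Length factor m = 1/2
α' = m·α / (1 − (1−m)·α)
   = 1/2 × 0.434 / (1 − (1 − 1/2) × 0.434)
   = 0.2170 / 0.7830 = 0.277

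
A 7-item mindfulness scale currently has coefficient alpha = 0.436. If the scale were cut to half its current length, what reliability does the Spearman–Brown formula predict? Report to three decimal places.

Length factor m = 1/2
α' = m·α / (1 − (1−m)·α)
   = 1/2 × 0.436 / (1 − (1 − 1/2) × 0.436)
   = 0.2180 / 0.7820 = 0.279

predicted reliability = 0.279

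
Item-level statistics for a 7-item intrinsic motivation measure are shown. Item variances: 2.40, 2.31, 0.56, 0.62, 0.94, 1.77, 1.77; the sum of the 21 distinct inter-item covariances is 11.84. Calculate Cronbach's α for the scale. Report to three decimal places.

α = 0.811

Σσ²ᵢ = 2.40 + 2.31 + 0.56 + 0.62 + 0.94 + 1.77 + 1.77 = 10.37
Sum of distinct covariances = 11.84
Var(T) = Σσ²ᵢ + 2·Σcov = 10.37 + 2 × 11.84 = 34.05
α = (7/6)·(1 − 10.37/34.05) = 0.811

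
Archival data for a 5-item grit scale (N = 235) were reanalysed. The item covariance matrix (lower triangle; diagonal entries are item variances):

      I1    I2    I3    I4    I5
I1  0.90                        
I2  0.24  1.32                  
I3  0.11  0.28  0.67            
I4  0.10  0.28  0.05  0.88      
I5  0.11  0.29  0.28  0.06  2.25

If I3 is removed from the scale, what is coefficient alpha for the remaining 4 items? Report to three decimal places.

coefficient alpha = 0.383

Remaining items: I1, I2, I4, I5 (k = 4).
Σσᵢ² = 0.90 + 1.32 + 0.88 + 2.25 = 5.35
σ²_total = 5.35 + 2 × 1.08 = 7.51
α (item deleted) = (4/3)·(1 − 5.35/7.51) = 0.383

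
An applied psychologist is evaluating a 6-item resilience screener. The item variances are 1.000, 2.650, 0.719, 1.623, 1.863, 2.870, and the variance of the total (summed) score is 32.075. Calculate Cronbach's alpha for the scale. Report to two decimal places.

ΣVar(i) = 1.000 + 2.650 + 0.719 + 1.623 + 1.863 + 2.870 = 10.725
α = (k/(k−1))·(1 − ΣVar(i)/Var(T)) = (6/5)·(1 − 10.725/32.075) = 0.80

α = 0.80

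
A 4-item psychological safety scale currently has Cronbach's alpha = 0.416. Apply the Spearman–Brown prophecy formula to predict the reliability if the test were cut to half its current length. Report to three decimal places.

predicted reliability = 0.263

Length factor m = 1/2
α' = m·α / (1 − (1−m)·α)
   = 1/2 × 0.416 / (1 − (1 − 1/2) × 0.416)
   = 0.2080 / 0.7920 = 0.263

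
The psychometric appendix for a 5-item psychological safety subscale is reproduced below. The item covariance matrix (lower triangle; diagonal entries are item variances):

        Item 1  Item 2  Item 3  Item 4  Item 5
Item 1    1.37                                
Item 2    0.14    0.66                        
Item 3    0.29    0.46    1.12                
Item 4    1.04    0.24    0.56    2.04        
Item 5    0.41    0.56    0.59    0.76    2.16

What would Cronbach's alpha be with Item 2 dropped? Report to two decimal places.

Remaining items: Item 1, Item 3, Item 4, Item 5 (k = 4).
sum of item variances = 1.37 + 1.12 + 2.04 + 2.16 = 6.69
σ²_total = 6.69 + 2 × 3.65 = 13.99
α (item deleted) = (4/3)·(1 − 6.69/13.99) = 0.70

α = 0.70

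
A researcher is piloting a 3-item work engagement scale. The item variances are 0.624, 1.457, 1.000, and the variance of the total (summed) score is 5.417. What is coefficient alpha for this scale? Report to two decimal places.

sum of item variances = 0.624 + 1.457 + 1.000 = 3.081
α = (k/(k−1))·(1 − sum of item variances/σ²_T) = (3/2)·(1 − 3.081/5.417) = 0.65

α = 0.65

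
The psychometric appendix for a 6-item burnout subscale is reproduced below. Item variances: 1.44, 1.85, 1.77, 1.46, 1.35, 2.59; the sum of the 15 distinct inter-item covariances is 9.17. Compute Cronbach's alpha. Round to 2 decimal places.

α = 0.76

Σσ²ᵢ = 1.44 + 1.85 + 1.77 + 1.46 + 1.35 + 2.59 = 10.46
Sum of distinct covariances = 9.17
σ²_total = Σσ²ᵢ + 2·Σcov = 10.46 + 2 × 9.17 = 28.80
α = (6/5)·(1 − 10.46/28.80) = 0.76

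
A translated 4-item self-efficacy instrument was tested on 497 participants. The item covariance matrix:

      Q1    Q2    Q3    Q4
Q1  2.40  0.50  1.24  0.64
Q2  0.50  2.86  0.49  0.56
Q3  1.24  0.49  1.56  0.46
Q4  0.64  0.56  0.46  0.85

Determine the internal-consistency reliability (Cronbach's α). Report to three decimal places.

Cronbach's α = 0.671

Σσᵢ² = 2.40 + 2.86 + 1.56 + 0.85 = 7.67
Sum of the distinct covariances = 3.89
Var(T) = 7.67 + 2 × 3.89 = 15.45
α = (k/(k−1))·(1 − Σσᵢ²/Var(T)) = (4/3)·(1 − 7.67/15.45) = 0.671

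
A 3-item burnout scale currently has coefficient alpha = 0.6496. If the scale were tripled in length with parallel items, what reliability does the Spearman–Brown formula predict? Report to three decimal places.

Length factor m = 3
α' = m·α / (1 + (m−1)·α)
   = 3 × 0.6496 / (1 + (3 − 1) × 0.6496)
   = 1.9488 / 2.2992 = 0.848

predicted reliability = 0.848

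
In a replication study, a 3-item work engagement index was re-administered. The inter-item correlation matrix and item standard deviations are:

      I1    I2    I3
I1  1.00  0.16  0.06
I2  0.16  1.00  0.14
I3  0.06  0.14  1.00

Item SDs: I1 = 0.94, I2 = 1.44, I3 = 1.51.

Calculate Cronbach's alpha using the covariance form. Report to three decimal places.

Σσ²ᵢ = 0.94² + 1.44² + 1.51² = 5.2373
Covariances σ_ij = r_ij · s_i · s_j:
  σ(I1,I2) = 0.16 × 0.94 × 1.44 = 0.2166
  σ(I1,I3) = 0.06 × 0.94 × 1.51 = 0.0852
  σ(I2,I3) = 0.14 × 1.44 × 1.51 = 0.3044
σ²_T = Σσ²ᵢ + 2·Σσ_ij = 5.2373 + 2 × 0.6062 = 6.4497
α = (3/2)·(1 − 5.2373/6.4497) = 0.282

α = 0.282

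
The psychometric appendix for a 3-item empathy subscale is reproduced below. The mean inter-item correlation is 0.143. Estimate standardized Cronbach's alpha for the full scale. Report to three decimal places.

standardized Cronbach's alpha = 0.334

Standardized α = k·r̄ / (1 + (k−1)·r̄) = 3 × 0.143 / (1 + 2 × 0.143)
  = 0.4290 / 1.2860 = 0.334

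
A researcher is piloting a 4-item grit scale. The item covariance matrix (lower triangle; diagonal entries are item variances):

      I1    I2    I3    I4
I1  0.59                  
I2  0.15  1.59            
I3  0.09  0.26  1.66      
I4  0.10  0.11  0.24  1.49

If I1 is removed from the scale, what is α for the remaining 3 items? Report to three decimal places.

Remaining items: I2, I3, I4 (k = 3).
ΣVar(i) = 1.59 + 1.66 + 1.49 = 4.74
total variance = 4.74 + 2 × 0.61 = 5.96
α (item deleted) = (3/2)·(1 − 4.74/5.96) = 0.307

α = 0.307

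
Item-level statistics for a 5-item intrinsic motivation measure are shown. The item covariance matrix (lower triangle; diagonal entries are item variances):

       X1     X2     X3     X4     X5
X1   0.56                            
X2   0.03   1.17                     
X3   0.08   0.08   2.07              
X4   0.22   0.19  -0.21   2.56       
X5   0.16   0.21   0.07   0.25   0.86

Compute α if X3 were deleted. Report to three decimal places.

Remaining items: X1, X2, X4, X5 (k = 4).
Σσ²ᵢ = 0.56 + 1.17 + 2.56 + 0.86 = 5.15
total variance = 5.15 + 2 × 1.06 = 7.27
α (item deleted) = (4/3)·(1 − 5.15/7.27) = 0.389

α = 0.389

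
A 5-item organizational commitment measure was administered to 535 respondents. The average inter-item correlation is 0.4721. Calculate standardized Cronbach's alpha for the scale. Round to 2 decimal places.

Standardized α = k·r̄ / (1 + (k−1)·r̄) = 5 × 0.4721 / (1 + 4 × 0.4721)
  = 2.3605 / 2.8884 = 0.82

α = 0.82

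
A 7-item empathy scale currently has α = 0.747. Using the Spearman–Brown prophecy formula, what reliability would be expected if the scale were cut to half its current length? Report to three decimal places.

Length factor m = 1/2
α' = m·α / (1 − (1−m)·α)
   = 1/2 × 0.747 / (1 − (1 − 1/2) × 0.747)
   = 0.3735 / 0.6265 = 0.596

predicted reliability = 0.596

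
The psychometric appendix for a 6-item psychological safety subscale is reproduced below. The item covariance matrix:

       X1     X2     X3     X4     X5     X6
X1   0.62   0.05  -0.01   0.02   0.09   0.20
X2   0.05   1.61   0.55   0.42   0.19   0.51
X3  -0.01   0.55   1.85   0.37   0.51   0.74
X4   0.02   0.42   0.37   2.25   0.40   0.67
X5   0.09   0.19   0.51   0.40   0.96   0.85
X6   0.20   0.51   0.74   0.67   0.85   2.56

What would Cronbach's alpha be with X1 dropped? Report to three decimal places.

Remaining items: X2, X3, X4, X5, X6 (k = 5).
Σσᵢ² = 1.61 + 1.85 + 2.25 + 0.96 + 2.56 = 9.23
total variance = 9.23 + 2 × 5.21 = 19.65
α (item deleted) = (5/4)·(1 − 9.23/19.65) = 0.663

α = 0.663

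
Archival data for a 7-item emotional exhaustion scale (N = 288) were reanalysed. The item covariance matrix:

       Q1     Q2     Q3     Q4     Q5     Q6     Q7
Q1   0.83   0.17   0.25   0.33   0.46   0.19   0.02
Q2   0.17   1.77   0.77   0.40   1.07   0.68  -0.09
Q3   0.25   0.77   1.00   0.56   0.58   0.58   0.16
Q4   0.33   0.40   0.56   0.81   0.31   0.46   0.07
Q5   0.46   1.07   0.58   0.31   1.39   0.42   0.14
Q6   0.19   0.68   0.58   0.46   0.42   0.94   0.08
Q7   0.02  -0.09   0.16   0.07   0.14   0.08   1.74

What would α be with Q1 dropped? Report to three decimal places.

α = 0.742

Remaining items: Q2, Q3, Q4, Q5, Q6, Q7 (k = 6).
ΣVar(i) = 1.77 + 1.00 + 0.81 + 1.39 + 0.94 + 1.74 = 7.65
Var(T) = 7.65 + 2 × 6.19 = 20.03
α (item deleted) = (6/5)·(1 − 7.65/20.03) = 0.742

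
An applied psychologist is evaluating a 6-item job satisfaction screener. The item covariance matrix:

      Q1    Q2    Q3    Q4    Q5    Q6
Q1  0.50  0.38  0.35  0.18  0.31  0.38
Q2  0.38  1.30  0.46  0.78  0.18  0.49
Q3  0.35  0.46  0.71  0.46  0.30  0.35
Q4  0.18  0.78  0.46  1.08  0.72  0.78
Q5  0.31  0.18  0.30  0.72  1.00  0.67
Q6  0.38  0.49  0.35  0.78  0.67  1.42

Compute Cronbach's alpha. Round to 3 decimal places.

Cronbach's alpha = 0.832

Σσᵢ² = 0.50 + 1.30 + 0.71 + 1.08 + 1.00 + 1.42 = 6.01
Σ_{i<j} σ_ij = 6.79
σ²_total = 6.01 + 2 × 6.79 = 19.59
α = (k/(k−1))·(1 − Σσᵢ²/σ²_total) = (6/5)·(1 − 6.01/19.59) = 0.832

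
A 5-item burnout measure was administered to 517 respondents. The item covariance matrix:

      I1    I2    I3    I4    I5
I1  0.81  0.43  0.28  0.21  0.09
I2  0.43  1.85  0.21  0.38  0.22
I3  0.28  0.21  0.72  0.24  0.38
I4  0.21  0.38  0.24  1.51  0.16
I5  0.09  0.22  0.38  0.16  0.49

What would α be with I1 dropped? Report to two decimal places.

Remaining items: I2, I3, I4, I5 (k = 4).
Σσ²ᵢ = 1.85 + 0.72 + 1.51 + 0.49 = 4.57
σ²_total = 4.57 + 2 × 1.59 = 7.75
α (item deleted) = (4/3)·(1 − 4.57/7.75) = 0.55

α = 0.55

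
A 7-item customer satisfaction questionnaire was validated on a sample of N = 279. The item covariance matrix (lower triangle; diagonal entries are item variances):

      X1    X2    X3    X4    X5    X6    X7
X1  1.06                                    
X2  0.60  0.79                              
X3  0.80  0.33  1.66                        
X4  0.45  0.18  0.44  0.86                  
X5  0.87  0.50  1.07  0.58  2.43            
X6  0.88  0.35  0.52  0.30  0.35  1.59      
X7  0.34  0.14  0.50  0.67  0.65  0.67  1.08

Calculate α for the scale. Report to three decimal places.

α = 0.820

Σσᵢ² = 1.06 + 0.79 + 1.66 + 0.86 + 2.43 + 1.59 + 1.08 = 9.47
Sum of off-diagonal covariances = 11.19
Var(T) = 9.47 + 2 × 11.19 = 31.85
α = (k/(k−1))·(1 − Σσᵢ²/Var(T)) = (7/6)·(1 − 9.47/31.85) = 0.820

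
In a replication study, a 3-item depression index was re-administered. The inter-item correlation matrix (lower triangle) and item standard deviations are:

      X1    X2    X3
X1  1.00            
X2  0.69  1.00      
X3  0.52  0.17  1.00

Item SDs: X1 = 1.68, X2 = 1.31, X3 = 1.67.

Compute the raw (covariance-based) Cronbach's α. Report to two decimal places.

α = 0.72

Σσ²ᵢ = 1.68² + 1.31² + 1.67² = 7.3274
Covariances σ_ij = r_ij · s_i · s_j:
  σ(X1,X2) = 0.69 × 1.68 × 1.31 = 1.5186
  σ(X1,X3) = 0.52 × 1.68 × 1.67 = 1.4589
  σ(X2,X3) = 0.17 × 1.31 × 1.67 = 0.3719
σ²_T = Σσ²ᵢ + 2·Σσ_ij = 7.3274 + 2 × 3.3494 = 14.0262
α = (3/2)·(1 − 7.3274/14.0262) = 0.72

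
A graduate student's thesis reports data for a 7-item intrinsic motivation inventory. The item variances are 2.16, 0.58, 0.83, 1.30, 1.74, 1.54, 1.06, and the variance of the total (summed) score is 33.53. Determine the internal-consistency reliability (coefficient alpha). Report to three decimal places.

coefficient alpha = 0.846

Σσ²ᵢ = 2.16 + 0.58 + 0.83 + 1.30 + 1.74 + 1.54 + 1.06 = 9.21
α = (k/(k−1))·(1 − Σσ²ᵢ/σ²_T) = (7/6)·(1 − 9.21/33.53) = 0.846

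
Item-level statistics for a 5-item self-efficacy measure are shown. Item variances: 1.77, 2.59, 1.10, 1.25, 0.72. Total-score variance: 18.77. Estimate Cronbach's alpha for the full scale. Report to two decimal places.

Σσᵢ² = 1.77 + 2.59 + 1.10 + 1.25 + 0.72 = 7.43
α = (k/(k−1))·(1 − Σσᵢ²/σ²_total) = (5/4)·(1 − 7.43/18.77) = 0.76

α = 0.76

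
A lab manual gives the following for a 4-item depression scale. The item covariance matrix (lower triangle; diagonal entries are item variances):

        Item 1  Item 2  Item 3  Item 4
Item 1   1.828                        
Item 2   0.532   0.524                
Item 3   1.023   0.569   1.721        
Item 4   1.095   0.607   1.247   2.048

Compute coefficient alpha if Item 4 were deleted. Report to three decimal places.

α = 0.766

Remaining items: Item 1, Item 2, Item 3 (k = 3).
sum of item variances = 1.828 + 0.524 + 1.721 = 4.073
total variance = 4.073 + 2 × 2.124 = 8.321
α (item deleted) = (3/2)·(1 − 4.073/8.321) = 0.766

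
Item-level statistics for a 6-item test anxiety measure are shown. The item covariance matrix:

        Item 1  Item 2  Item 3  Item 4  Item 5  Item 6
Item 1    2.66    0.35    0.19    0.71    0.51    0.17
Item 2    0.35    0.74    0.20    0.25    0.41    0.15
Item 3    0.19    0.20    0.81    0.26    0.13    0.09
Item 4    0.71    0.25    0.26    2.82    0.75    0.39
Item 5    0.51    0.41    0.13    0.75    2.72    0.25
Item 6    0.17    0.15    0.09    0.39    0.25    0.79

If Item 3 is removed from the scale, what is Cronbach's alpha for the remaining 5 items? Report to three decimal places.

Cronbach's alpha = 0.559

Remaining items: Item 1, Item 2, Item 4, Item 5, Item 6 (k = 5).
Σσ²ᵢ = 2.66 + 0.74 + 2.82 + 2.72 + 0.79 = 9.73
σ²_T = 9.73 + 2 × 3.94 = 17.61
α (item deleted) = (5/4)·(1 − 9.73/17.61) = 0.559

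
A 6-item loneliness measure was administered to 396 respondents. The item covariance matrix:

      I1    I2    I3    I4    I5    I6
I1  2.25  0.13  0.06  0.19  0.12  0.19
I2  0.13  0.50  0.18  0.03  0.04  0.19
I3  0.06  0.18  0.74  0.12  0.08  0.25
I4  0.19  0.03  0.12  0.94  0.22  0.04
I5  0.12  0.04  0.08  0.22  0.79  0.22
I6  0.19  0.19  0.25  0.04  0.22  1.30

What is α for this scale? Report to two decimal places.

α = 0.46

Σσ²ᵢ = 2.25 + 0.50 + 0.74 + 0.94 + 0.79 + 1.30 = 6.52
Sum of the distinct covariances = 2.06
σ²_total = 6.52 + 2 × 2.06 = 10.64
α = (k/(k−1))·(1 − Σσ²ᵢ/σ²_total) = (6/5)·(1 − 6.52/10.64) = 0.46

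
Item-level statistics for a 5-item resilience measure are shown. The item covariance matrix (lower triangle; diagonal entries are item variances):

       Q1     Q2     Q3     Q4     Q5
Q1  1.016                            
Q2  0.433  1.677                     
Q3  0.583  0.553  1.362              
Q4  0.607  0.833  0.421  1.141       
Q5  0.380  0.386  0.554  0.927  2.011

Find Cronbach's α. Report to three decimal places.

Σσᵢ² = 1.016 + 1.677 + 1.362 + 1.141 + 2.011 = 7.207
Sum of off-diagonal covariances = 5.677
total variance = 7.207 + 2 × 5.677 = 18.561
α = (k/(k−1))·(1 − Σσᵢ²/total variance) = (5/4)·(1 − 7.207/18.561) = 0.765

α = 0.765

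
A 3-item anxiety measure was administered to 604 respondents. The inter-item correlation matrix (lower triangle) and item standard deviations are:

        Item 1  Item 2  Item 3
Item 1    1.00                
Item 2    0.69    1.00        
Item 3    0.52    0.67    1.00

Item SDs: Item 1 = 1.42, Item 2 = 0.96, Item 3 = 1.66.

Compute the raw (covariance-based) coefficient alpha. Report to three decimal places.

Σσ²ᵢ = 1.42² + 0.96² + 1.66² = 5.6936
Covariances σ_ij = r_ij · s_i · s_j:
  σ(Item 1,Item 2) = 0.69 × 1.42 × 0.96 = 0.9406
  σ(Item 1,Item 3) = 0.52 × 1.42 × 1.66 = 1.2257
  σ(Item 2,Item 3) = 0.67 × 0.96 × 1.66 = 1.0677
σ²_T = Σσ²ᵢ + 2·Σσ_ij = 5.6936 + 2 × 3.2340 = 12.1616
α = (3/2)·(1 − 5.6936/12.1616) = 0.798

coefficient alpha = 0.798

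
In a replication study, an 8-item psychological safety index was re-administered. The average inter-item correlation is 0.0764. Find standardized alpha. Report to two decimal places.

α = 0.40

Standardized α = k·r̄ / (1 + (k−1)·r̄) = 8 × 0.0764 / (1 + 7 × 0.0764)
  = 0.6112 / 1.5348 = 0.40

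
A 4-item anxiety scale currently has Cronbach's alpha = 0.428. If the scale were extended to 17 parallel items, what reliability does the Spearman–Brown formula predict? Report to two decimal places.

Length factor m = 17/4 = 4.2500
α' = m·α / (1 + (m−1)·α)
   = 17/4 × 0.428 / (1 + (17/4 − 1) × 0.428)
   = 1.8190 / 2.3910 = 0.76

predicted reliability = 0.76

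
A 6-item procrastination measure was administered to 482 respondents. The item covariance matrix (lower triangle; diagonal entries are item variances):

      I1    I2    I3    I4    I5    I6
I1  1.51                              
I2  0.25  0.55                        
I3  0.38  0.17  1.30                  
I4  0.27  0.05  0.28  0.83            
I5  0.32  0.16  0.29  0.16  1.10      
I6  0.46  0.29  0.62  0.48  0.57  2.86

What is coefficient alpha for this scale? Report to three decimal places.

α = 0.646

Σσ²ᵢ = 1.51 + 0.55 + 1.30 + 0.83 + 1.10 + 2.86 = 8.15
Sum of off-diagonal covariances = 4.75
σ²_total = 8.15 + 2 × 4.75 = 17.65
α = (k/(k−1))·(1 − Σσ²ᵢ/σ²_total) = (6/5)·(1 − 8.15/17.65) = 0.646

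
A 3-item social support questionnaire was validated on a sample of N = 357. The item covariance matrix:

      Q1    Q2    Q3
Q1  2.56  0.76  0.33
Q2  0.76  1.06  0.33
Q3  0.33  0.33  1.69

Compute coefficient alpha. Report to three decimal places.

sum of item variances = 2.56 + 1.06 + 1.69 = 5.31
Sum of off-diagonal covariances = 1.42
total variance = 5.31 + 2 × 1.42 = 8.15
α = (k/(k−1))·(1 − sum of item variances/total variance) = (3/2)·(1 − 5.31/8.15) = 0.523

coefficient alpha = 0.523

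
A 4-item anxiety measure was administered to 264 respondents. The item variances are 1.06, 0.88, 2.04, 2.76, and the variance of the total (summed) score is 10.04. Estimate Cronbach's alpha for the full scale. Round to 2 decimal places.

sum of item variances = 1.06 + 0.88 + 2.04 + 2.76 = 6.74
α = (k/(k−1))·(1 − sum of item variances/σ²_T) = (4/3)·(1 − 6.74/10.04) = 0.44

α = 0.44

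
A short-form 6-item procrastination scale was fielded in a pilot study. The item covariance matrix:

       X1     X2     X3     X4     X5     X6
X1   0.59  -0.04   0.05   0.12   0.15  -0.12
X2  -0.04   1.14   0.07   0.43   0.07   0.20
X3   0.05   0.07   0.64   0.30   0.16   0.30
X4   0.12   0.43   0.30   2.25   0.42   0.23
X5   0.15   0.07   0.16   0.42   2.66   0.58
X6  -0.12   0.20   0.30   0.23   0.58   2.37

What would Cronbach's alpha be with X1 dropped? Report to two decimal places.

α = 0.47

Remaining items: X2, X3, X4, X5, X6 (k = 5).
ΣVar(i) = 1.14 + 0.64 + 2.25 + 2.66 + 2.37 = 9.06
σ²_total = 9.06 + 2 × 2.76 = 14.58
α (item deleted) = (5/4)·(1 − 9.06/14.58) = 0.47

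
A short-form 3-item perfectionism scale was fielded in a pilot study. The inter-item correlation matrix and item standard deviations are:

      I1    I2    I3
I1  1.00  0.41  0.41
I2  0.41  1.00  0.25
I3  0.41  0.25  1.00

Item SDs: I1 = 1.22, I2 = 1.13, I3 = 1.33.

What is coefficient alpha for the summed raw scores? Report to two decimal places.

Σσ²ᵢ = 1.22² + 1.13² + 1.33² = 4.5342
Covariances σ_ij = r_ij · s_i · s_j:
  σ(I1,I2) = 0.41 × 1.22 × 1.13 = 0.5652
  σ(I1,I3) = 0.41 × 1.22 × 1.33 = 0.6653
  σ(I2,I3) = 0.25 × 1.13 × 1.33 = 0.3757
σ²_T = Σσ²ᵢ + 2·Σσ_ij = 4.5342 + 2 × 1.6062 = 7.7466
α = (3/2)·(1 − 4.5342/7.7466) = 0.62

coefficient alpha = 0.62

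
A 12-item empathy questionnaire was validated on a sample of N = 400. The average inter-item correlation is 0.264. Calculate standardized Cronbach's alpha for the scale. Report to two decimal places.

Standardized α = k·r̄ / (1 + (k−1)·r̄) = 12 × 0.264 / (1 + 11 × 0.264)
  = 3.1680 / 3.9040 = 0.81

standardized Cronbach's alpha = 0.81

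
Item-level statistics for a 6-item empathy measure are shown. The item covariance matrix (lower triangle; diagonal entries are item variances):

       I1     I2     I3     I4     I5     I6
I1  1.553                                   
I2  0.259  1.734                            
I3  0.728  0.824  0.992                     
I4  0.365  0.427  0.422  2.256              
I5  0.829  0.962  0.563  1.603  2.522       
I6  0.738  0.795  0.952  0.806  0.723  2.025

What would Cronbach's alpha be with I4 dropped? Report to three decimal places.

Remaining items: I1, I2, I3, I5, I6 (k = 5).
Σσ²ᵢ = 1.553 + 1.734 + 0.992 + 2.522 + 2.025 = 8.826
Var(T) = 8.826 + 2 × 7.373 = 23.572
α (item deleted) = (5/4)·(1 − 8.826/23.572) = 0.782

α = 0.782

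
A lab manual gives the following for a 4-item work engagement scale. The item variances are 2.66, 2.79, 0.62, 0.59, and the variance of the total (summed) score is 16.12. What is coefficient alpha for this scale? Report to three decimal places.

coefficient alpha = 0.782

sum of item variances = 2.66 + 2.79 + 0.62 + 0.59 = 6.66
α = (k/(k−1))·(1 − sum of item variances/σ²_T) = (4/3)·(1 − 6.66/16.12) = 0.782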